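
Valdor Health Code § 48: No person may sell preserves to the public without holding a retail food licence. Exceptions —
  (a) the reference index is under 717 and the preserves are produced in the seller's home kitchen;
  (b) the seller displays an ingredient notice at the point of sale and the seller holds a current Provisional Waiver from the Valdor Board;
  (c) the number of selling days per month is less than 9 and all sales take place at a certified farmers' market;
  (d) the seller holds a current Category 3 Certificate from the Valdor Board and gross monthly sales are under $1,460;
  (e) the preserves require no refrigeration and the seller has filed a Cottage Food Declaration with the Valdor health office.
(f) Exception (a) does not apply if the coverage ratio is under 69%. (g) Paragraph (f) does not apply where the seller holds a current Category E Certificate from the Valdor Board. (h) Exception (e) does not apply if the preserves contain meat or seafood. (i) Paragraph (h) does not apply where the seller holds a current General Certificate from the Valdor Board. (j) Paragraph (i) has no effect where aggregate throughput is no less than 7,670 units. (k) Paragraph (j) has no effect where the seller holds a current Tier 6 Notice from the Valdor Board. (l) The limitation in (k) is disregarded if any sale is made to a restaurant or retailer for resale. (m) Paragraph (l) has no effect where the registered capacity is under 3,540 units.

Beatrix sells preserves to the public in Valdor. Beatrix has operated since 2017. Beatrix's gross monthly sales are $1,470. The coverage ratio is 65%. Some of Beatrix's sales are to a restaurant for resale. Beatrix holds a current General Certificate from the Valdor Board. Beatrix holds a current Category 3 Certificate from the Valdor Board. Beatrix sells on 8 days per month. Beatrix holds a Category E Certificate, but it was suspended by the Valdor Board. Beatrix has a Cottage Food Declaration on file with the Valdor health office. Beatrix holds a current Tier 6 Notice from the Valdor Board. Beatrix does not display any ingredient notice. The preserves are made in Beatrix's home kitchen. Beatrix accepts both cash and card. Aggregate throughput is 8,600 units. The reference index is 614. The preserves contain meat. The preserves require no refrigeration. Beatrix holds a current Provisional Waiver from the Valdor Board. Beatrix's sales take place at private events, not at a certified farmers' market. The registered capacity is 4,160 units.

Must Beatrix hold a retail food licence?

Yes — Beatrix must hold a retail food licence.

All of (a)'s requirements are met (the reference index is 614, under the 717 limit; the preserves are home-kitchen produced). However, paragraphs (f)–(g) must be considered: (f) operates against (a): the coverage ratio is 65%, under the 69% limit. (g), which would lift (f), does not operate here — there is no Category E Certificate in force. Exception (a) does not apply.
Exception (b) does not apply: no ingredient notice is displayed.
Exception (c) does not apply: sales are at private events, not a certified farmers' market.
Exception (d) does not apply: gross monthly sales are $1,470, not under $1,460.
All of (e)'s requirements are met (the preserves are shelf-stable; a Cottage Food Declaration is on file). Turning to paragraphs (h)–(m): (h) operates against (e): the preserves contain meat. (i) is engaged (a current General Certificate is held), but is displaced by (j): (j) is engaged — aggregate throughput is 8,600 units, meeting the 7,670 units threshold. (k) is triggered (a current Tier 6 Notice is held), but yields to (l): (l) operates against (k): some sales are to a restaurant for resale. (m), which would lift (l), is not engaged — the registered capacity is 4,160 units, not under 3,540 units. Exception (e) does not apply.
No exception displaces § 48.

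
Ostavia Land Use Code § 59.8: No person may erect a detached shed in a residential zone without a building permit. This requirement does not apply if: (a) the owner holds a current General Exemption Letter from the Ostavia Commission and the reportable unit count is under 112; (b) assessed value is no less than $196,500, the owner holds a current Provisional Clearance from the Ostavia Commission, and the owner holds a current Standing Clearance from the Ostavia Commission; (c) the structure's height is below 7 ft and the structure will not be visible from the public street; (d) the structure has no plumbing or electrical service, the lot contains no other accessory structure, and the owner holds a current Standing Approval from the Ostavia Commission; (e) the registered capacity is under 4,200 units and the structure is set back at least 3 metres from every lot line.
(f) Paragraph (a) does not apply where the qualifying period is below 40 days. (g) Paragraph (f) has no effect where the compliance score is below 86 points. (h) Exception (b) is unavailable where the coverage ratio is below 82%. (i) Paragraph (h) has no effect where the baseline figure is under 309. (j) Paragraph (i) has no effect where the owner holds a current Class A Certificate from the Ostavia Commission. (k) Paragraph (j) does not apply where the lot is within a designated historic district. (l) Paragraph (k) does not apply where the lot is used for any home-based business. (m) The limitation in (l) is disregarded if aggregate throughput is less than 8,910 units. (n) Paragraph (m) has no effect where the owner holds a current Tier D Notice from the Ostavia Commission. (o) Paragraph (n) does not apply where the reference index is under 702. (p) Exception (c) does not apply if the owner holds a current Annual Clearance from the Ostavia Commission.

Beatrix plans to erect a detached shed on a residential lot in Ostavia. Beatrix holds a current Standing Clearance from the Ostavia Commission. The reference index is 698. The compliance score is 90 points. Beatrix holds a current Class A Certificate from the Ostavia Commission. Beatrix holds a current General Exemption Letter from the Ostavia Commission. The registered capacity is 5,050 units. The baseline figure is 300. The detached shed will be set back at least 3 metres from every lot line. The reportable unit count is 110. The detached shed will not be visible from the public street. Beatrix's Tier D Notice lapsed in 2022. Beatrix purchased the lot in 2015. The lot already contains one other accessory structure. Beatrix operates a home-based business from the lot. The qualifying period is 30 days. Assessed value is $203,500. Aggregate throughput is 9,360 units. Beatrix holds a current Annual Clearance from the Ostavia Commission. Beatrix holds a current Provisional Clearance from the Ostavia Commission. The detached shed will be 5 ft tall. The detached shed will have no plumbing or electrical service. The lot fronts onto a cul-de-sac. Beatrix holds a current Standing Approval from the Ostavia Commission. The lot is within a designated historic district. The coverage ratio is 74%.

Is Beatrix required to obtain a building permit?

Exception (a)'s conditions are all satisfied: a current General Exemption Letter is held; the reportable unit count is 110, under the 112 limit. However, paragraphs (f)–(g) must be considered: (f) is triggered — the qualifying period is 30 days, below the 40 days limit. (g) is inapplicable (the compliance score is 90 points, not below 86 points), so (f) stands. Exception (a) does not apply.
All of (b)'s requirements are met (assessed value is $203,500, meeting the $196,500 threshold; a current Provisional Clearance is held; a current Standing Clearance is held). But: (h) operates — the coverage ratio is 74%, below the 82% limit. (i) operates (the baseline figure is 300, under the 309 limit), but is set aside by (j): (j) applies — a current Class A Certificate is held. (k) would limit (j) — the lot is in a historic district — but (l) sets (k) aside: (l) operates against (k): a home-based business operates on the lot. (m), which would lift (l), is inapplicable — aggregate throughput is 9,360 units, not less than 8,910 units. (b) is therefore removed.
All of (c)'s requirements are met (the structure's height is 5 ft, below the 7 ft limit; the structure will not be visible from the street). But applying paragraph (p): (p) operates against (c): a current Annual Clearance is held. Exception (c) does not apply.
Exception (d) requires that the lot contains no other accessory structure; but the lot already has another accessory structure, so (d) is unavailable.
Exception (e) does not apply: the registered capacity is 5,050 units, not under 4,200 units.
No exception displaces § 59.8.

Yes — Beatrix must obtain a building permit.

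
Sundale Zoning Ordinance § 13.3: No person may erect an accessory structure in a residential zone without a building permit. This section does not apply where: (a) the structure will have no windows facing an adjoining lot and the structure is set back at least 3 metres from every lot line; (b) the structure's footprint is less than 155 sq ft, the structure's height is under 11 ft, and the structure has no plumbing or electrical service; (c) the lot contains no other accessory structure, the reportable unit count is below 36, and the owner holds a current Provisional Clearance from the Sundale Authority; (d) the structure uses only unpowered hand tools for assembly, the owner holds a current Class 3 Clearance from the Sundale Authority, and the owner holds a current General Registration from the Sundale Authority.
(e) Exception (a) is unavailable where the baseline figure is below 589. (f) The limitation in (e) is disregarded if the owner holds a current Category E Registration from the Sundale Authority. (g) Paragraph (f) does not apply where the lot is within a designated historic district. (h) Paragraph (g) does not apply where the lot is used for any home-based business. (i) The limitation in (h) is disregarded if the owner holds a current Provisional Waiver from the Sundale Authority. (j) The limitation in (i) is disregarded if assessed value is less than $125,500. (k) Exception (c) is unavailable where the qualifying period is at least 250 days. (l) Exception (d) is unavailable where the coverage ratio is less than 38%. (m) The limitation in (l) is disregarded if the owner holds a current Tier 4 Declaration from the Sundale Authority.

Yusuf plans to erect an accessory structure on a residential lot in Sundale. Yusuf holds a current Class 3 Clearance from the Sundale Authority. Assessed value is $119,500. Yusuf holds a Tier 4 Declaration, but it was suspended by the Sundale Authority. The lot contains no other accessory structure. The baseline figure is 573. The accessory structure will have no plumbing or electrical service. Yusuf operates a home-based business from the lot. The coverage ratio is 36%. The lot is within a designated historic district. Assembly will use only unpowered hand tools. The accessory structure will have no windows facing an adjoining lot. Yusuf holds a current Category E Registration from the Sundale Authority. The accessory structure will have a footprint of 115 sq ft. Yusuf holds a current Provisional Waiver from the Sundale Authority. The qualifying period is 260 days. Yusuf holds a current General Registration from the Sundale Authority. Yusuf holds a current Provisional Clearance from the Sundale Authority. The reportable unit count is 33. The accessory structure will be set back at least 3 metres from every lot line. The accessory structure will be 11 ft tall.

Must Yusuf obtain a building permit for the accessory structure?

No — exception (a) applies; Yusuf does not need a building permit.

Exception (a)'s conditions are all satisfied: no windows face an adjoining lot; the setback is at least 3 m on every side. As to paragraphs (e)–(j): (e) would limit (a) — the baseline figure is 573, below the 589 limit — but (f) sets (e) aside: (f) is triggered — a current Category E Registration is held. (g) applies (the lot is in a historic district), but is set aside by (h): (h) operates — a home-based business operates on the lot. (i) applies (a current Provisional Waiver is held), but is itself disapplied by (j): (j) is triggered — assessed value is $119,500, less than the $125,500 limit. (a) remains available.
Exception (b) does not apply: the structure's height is 11 ft, not under 11 ft.
Exception (c)'s conditions are all satisfied: the lot has no other accessory structure; the reportable unit count is 33, below the 36 limit; a current Provisional Clearance is held. But: (k) operates against (c): the qualifying period is 260 days, meeting the 250 days threshold. (c) is therefore removed.
Exception (d): assembly uses only hand tools; a current Class 3 Clearance is held; a current General Registration is held — every condition holds. However, paragraphs (l)–(m) must be considered: (l) operates against (d): the coverage ratio is 36%, less than the 38% limit. (m) is inapplicable (there is no Tier 4 Declaration in force), so (l) stands. Exception (d) does not apply.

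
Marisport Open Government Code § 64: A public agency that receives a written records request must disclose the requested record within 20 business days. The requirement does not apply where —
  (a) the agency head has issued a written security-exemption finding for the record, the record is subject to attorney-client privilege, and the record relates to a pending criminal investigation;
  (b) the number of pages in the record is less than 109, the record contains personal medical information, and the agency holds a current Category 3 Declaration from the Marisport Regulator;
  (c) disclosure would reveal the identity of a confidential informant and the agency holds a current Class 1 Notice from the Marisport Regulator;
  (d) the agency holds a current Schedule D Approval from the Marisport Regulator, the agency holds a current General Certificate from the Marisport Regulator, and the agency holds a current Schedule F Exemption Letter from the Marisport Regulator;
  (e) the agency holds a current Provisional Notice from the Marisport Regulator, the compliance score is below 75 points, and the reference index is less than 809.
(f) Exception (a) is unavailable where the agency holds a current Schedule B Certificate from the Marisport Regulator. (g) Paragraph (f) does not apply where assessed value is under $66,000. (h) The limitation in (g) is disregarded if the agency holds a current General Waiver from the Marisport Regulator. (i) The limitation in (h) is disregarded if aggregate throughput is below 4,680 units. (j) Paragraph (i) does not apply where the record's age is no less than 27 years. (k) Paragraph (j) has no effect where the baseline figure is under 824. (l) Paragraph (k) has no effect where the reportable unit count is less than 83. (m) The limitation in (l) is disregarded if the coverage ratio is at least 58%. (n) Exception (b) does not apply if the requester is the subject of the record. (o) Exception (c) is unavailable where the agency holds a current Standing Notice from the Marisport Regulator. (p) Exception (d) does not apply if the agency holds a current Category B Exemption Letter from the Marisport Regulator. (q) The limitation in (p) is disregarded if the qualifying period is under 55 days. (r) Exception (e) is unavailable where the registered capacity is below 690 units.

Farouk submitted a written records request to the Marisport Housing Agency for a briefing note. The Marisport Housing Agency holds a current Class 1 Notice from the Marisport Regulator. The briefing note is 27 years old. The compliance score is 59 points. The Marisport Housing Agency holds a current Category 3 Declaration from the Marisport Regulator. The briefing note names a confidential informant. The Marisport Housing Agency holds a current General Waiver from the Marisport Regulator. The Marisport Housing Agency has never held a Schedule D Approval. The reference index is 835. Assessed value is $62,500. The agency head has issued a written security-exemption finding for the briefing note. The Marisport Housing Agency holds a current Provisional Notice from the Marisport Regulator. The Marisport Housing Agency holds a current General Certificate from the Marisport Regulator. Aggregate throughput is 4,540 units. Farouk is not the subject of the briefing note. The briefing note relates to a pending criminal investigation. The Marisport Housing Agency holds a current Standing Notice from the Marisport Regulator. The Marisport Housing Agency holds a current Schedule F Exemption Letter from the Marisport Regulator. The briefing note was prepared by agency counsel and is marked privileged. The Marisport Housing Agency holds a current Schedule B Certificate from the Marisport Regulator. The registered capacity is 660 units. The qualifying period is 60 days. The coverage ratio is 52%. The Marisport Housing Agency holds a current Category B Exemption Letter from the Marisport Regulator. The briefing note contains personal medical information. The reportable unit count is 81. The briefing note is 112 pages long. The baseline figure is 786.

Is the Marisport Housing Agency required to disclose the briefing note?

Yes — the Marisport Housing Agency must disclose the briefing note.

All of (a)'s requirements are met (a written security-exemption finding has been issued; the briefing note is privileged; the briefing note relates to a pending investigation). But applying paragraphs (f)–(m): (f) operates against (a): a current Schedule B Certificate is held. (g) is engaged (assessed value is $62,500, under the $66,000 limit), but yields to (h): (h) operates against (g): a current General Waiver is held. (i) would limit (h) — aggregate throughput is 4,540 units, below the 4,680 units limit — but (j) sets (i) aside: (j) is engaged — the record's age is 27 years, meeting the 27 years threshold. (k) operates (the baseline figure is 786, under the 824 limit), but yields to (l): (l) is triggered — the reportable unit count is 81, less than the 83 limit. (m) is not triggered (the coverage ratio is 52%, short of 58%), so (l) stands. So (a) is unavailable.
Exception (b) does not apply: the number of pages in the record is 112, not less than 109.
All of (c)'s requirements are met (the briefing note names a confidential informant; a current Class 1 Notice is held). Turning to paragraph (o): (o) is triggered — a current Standing Notice is held. (c) is therefore removed.
Exception (d) requires that the agency holds a current Schedule D Approval from the Marisport Regulator; but the Schedule D Approval is not current, so (d) is unavailable.
Exception (e) requires that the reference index is less than 809; but the reference index is 835, not less than 809, so (e) is unavailable.
No exception displaces § 64.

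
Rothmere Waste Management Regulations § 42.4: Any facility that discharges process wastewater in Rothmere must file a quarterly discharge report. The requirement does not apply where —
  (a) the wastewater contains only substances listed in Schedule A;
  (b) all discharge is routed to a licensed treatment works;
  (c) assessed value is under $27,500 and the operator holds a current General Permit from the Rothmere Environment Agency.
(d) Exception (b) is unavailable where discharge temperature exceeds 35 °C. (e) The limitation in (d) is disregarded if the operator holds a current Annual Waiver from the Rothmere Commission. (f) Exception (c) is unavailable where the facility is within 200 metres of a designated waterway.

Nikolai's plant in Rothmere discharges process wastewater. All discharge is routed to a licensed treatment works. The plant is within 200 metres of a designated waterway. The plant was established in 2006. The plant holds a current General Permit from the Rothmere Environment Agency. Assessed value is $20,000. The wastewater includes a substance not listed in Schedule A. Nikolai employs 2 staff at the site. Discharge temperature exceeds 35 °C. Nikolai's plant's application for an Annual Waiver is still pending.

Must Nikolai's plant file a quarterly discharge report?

Exception (a) requires that the wastewater contains only substances listed in Schedule A; but the wastewater includes a non-Schedule-A substance, so (a) is unavailable.
Exception (b): discharge is routed to a licensed treatment works — every condition holds. But applying paragraphs (d)–(e): (d) operates against (b): discharge temperature exceeds 35 °C. (e), which would lift (d), does not operate here — the Annual Waiver is not current. (b) is therefore removed.
Exception (c): assessed value is $20,000, under the $27,500 limit; a current General Permit is held — every condition holds. However, paragraph (f) must be considered: (f) operates — the plant is within 200 m of a designated waterway. So (c) is unavailable.
None of the exceptions is available; § 42.4 applies in full.

Yes — Nikolai's plant must file a quarterly discharge report.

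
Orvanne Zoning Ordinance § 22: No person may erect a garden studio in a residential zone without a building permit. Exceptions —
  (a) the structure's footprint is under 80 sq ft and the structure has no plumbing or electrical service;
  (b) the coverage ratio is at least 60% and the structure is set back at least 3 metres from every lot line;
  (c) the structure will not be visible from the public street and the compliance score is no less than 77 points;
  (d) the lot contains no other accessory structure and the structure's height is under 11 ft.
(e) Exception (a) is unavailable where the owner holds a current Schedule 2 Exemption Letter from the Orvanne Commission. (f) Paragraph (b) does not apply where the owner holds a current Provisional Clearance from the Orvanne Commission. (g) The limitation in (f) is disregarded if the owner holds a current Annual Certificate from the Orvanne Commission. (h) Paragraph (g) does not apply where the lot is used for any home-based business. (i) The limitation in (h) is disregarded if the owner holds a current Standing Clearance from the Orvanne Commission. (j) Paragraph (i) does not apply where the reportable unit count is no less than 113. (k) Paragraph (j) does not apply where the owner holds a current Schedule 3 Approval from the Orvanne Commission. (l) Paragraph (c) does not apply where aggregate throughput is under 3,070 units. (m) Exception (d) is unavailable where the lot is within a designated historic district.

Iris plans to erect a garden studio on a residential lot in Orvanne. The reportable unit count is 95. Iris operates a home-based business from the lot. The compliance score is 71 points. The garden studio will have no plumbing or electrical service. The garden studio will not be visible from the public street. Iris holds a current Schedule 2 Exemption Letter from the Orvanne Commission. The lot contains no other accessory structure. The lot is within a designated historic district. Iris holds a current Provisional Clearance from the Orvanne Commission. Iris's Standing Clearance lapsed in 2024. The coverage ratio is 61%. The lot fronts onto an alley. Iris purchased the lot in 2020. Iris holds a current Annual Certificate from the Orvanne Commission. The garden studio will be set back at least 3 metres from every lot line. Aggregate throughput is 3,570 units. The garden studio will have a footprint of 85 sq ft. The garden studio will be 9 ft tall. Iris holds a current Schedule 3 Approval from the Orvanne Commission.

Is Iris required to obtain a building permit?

Yes — Iris must obtain a building permit.

Exception (a) does not apply: the structure's footprint is 85 sq ft, not under 80 sq ft.
Exception (b): the coverage ratio is 61%, meeting the 60% threshold; the setback is at least 3 m on every side — every condition holds. But: (f) operates against (b): a current Provisional Clearance is held. (g) would limit (f) — a current Annual Certificate is held — but (h) sets (g) aside: (h) applies — a home-based business operates on the lot. (i) is not triggered (the Standing Clearance is not current), so (h) stands. Exception (b) does not apply.
Exception (c) does not apply: the compliance score is 71 points, short of 77 points.
Exception (d): the lot has no other accessory structure; the structure's height is 9 ft, under the 11 ft limit — every condition holds. However, paragraph (m) must be considered: (m) operates against (d): the lot is in a historic district. (d) is therefore removed.
No exception displaces § 22.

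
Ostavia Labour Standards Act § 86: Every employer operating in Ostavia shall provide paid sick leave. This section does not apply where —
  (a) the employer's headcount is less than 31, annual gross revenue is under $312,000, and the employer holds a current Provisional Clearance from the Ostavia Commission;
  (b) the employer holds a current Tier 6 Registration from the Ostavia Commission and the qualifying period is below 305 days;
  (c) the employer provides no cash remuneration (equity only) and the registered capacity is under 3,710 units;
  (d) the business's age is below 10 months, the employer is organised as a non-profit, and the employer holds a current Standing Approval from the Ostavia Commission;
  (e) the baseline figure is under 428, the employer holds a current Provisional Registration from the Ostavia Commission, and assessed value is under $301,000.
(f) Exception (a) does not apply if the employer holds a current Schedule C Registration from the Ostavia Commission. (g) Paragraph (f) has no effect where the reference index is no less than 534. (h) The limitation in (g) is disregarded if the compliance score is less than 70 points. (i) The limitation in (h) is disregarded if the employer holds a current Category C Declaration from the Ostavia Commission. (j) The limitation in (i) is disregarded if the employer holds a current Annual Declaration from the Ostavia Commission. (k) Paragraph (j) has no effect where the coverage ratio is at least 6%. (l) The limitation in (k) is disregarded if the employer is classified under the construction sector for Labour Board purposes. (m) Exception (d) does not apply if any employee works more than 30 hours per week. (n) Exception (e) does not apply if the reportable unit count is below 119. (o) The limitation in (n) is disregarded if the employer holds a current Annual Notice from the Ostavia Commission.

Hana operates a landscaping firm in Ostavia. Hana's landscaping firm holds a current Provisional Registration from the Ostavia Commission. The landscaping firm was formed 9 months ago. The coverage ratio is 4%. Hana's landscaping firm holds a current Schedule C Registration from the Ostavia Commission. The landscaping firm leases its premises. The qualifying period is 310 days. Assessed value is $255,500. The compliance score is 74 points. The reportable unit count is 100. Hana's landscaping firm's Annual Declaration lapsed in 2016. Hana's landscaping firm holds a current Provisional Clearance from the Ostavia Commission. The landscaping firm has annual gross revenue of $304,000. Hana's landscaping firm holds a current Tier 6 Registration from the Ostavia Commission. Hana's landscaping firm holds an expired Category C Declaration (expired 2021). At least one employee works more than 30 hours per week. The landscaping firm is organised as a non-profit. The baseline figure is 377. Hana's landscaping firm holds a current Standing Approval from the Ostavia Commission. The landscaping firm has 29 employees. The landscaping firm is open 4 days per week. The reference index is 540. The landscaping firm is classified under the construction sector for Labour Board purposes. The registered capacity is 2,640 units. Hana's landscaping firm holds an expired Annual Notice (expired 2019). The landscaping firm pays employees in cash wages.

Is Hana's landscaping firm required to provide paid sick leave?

No — exception (a) applies; Hana's landscaping firm is not required to provide paid sick leave.

Exception (a)'s conditions are all satisfied: the employer's headcount is 29, less than the 31 limit; annual gross revenue is $304,000, under the $312,000 limit; a current Provisional Clearance is held. Applying paragraphs (f)–(l): (f) would limit (a) — a current Schedule C Registration is held — but (g) sets (f) aside: (g) is engaged — the reference index is 540, meeting the 534 threshold. (h) is not engaged (the compliance score is 74 points, not less than 70 points), so (g) stands. Exception (a) stands.
Exception (b) does not apply: the qualifying period is 310 days, not below 305 days.
Exception (c) requires that the employer provides no cash remuneration (equity only); but employees are paid cash wages, so (c) is unavailable.
All of (d)'s requirements are met (the business's age is 9 months, below the 10 months limit; the employer is a non-profit; a current Standing Approval is held). However, paragraph (m) must be considered: (m) operates against (d): at least one employee exceeds 30 hours/week. (d) is therefore removed.
All of (e)'s requirements are met (the baseline figure is 377, under the 428 limit; a current Provisional Registration is held; assessed value is $255,500, under the $301,000 limit). However, paragraphs (n)–(o) must be considered: (n) operates against (e): the reportable unit count is 100, below the 119 limit. (o) is not triggered (the Annual Notice is not current), so (n) stands. So (e) is unavailable.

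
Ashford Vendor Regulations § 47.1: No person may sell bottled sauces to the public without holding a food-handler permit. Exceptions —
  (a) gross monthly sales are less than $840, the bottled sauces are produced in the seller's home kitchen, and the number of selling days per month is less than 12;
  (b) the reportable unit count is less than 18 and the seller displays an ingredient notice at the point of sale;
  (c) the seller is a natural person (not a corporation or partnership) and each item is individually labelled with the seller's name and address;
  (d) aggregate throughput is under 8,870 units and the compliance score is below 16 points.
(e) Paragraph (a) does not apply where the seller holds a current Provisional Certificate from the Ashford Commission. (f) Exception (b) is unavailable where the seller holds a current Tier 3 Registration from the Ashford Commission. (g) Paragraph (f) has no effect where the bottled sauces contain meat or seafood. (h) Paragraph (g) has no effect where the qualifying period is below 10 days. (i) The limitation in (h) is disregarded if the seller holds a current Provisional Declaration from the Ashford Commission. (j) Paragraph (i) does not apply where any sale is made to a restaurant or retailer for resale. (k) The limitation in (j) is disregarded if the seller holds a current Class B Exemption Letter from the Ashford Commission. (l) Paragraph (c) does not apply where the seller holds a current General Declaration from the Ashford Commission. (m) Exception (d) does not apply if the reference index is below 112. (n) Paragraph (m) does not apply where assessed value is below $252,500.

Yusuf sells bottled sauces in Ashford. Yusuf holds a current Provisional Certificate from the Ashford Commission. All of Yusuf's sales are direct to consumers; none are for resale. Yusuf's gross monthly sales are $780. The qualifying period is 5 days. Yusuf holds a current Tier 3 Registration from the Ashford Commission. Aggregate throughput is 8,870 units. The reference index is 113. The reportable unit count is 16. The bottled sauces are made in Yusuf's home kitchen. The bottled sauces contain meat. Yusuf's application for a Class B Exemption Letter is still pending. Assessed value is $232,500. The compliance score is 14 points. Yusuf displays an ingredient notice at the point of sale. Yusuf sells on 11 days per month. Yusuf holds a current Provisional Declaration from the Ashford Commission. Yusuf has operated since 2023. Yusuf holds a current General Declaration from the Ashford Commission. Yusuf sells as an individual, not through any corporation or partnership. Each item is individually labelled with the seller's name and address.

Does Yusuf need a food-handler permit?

Exception (a) is satisfied on its face — gross monthly sales are $780, less than the $840 limit; the bottled sauces are home-kitchen produced; the number of selling days per month is 11, less than the 12 limit. However, paragraph (e) must be considered: (e) operates against (a): a current Provisional Certificate is held. Exception (a) does not apply.
Exception (b)'s conditions are all satisfied: the reportable unit count is 16, less than the 18 limit; an ingredient notice is displayed. Applying paragraphs (f)–(k): (f) would limit (b) — a current Tier 3 Registration is held — but (g) sets (f) aside: (g) operates against (f): the bottled sauces contain meat. (h) is triggered (the qualifying period is 5 days, below the 10 days limit), but is overridden by (i): (i) operates against (h): a current Provisional Declaration is held. (j) is inapplicable (no sales are for resale), so (i) stands. Exception (b) stands.
Exception (c)'s conditions are all satisfied: the seller is a natural person; items are individually labelled. But: (l) is engaged — a current General Declaration is held. Exception (c) does not apply.
Exception (d) requires that aggregate throughput is under 8,870 units; but aggregate throughput is 8,870 units, not under 8,870 units, so (d) is unavailable.

No — exception (b) applies; Yusuf is not required to hold a food-handler permit.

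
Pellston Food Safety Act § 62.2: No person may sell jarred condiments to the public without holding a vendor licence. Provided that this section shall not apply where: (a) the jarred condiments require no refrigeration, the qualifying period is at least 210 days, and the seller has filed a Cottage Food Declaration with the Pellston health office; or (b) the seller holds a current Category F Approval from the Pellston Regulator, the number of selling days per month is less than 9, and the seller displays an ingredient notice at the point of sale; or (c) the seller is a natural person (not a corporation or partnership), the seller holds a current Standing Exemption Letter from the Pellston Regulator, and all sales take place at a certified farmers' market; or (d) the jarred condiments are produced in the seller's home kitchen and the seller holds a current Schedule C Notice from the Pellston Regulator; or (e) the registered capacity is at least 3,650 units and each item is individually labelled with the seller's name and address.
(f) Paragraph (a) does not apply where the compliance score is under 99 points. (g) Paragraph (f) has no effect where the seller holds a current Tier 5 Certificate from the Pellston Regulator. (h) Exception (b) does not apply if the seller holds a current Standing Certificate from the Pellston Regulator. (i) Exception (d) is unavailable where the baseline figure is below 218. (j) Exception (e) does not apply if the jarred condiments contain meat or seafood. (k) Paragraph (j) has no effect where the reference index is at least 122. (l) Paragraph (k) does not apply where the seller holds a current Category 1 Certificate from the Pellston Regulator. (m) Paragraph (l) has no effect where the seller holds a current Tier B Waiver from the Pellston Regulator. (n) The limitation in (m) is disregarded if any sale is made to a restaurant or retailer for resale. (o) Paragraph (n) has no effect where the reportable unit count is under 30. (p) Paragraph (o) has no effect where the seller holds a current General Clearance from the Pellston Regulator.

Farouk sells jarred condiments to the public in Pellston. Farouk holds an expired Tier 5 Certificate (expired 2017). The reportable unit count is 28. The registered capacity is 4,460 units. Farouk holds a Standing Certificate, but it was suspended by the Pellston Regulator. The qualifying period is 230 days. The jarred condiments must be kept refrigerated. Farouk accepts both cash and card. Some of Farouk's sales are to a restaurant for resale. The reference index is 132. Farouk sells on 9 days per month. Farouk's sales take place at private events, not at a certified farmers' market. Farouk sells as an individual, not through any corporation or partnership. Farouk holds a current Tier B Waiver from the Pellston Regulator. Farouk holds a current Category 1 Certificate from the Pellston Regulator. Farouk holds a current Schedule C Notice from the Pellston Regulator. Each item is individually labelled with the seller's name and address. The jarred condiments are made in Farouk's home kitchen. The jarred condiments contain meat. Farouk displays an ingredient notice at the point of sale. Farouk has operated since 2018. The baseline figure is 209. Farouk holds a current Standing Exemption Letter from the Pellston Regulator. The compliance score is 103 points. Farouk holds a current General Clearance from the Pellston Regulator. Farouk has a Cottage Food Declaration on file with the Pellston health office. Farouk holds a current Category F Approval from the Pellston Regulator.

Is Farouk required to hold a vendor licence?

Exception (a) requires that the jarred condiments require no refrigeration; but the jarred condiments require refrigeration, so (a) is unavailable.
Exception (b) does not apply: the number of selling days per month is 9, not less than 9.
Exception (c) fails — sales are at private events, not a certified farmers' market.
Exception (d)'s conditions are all satisfied: the jarred condiments are home-kitchen produced; a current Schedule C Notice is held. But applying paragraph (i): (i) is engaged — the baseline figure is 209, below the 218 limit. (d) is therefore removed.
All of (e)'s requirements are met (the registered capacity is 4,460 units, meeting the 3,650 units threshold; items are individually labelled). But: (j) is engaged — the jarred condiments contain meat. (k) is triggered (the reference index is 132, meeting the 122 threshold), but is set aside by (l): (l) operates — a current Category 1 Certificate is held. (m) would limit (l) — a current Tier B Waiver is held — but (n) sets (m) aside: (n) operates — some sales are to a restaurant for resale. (o) would limit (n) — the reportable unit count is 28, under the 30 limit — but (p) sets (o) aside: (p) operates against (o): a current General Clearance is held. Exception (e) does not apply.
Every exception is unavailable, so the rule governs.

Yes — Farouk must hold a vendor licence.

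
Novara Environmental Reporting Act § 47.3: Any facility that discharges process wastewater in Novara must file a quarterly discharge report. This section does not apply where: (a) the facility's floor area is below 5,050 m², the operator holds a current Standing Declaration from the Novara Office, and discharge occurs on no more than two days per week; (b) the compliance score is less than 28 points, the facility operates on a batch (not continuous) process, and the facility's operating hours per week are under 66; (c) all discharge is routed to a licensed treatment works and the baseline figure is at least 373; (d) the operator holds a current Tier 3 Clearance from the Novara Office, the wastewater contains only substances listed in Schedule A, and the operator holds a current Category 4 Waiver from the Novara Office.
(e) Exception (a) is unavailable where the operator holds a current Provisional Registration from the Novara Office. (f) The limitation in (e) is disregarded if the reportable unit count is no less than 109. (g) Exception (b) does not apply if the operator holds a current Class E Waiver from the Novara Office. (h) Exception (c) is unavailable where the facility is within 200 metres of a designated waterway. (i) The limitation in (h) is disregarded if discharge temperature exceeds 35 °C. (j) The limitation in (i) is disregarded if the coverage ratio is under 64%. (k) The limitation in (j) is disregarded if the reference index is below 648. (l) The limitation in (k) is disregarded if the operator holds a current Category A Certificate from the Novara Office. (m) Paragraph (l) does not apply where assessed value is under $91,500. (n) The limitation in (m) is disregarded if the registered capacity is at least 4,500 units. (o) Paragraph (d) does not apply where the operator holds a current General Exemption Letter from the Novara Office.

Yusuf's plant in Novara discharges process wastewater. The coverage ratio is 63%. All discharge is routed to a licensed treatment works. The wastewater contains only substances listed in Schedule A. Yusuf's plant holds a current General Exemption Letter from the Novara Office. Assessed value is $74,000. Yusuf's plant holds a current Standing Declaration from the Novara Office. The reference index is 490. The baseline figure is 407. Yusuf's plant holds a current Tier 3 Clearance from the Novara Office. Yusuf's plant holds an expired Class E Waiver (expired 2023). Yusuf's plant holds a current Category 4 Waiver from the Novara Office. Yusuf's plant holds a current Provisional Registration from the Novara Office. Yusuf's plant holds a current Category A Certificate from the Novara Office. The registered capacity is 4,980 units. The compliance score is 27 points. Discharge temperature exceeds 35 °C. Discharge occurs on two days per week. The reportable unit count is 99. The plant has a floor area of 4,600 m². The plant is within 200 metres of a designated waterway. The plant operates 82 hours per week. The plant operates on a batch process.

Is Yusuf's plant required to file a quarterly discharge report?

Yes — Yusuf's plant must file a quarterly discharge report.

Exception (a)'s conditions are all satisfied: the facility's floor area is 4,600 m², below the 5,050 m² limit; a current Standing Declaration is held; discharge occurs on no more than two days per week. But: (e) operates against (a): a current Provisional Registration is held. (f), which would lift (e), is not triggered — the reportable unit count is 99, short of 109. (a) is therefore removed.
Exception (b) does not apply: the facility's operating hours per week are 82, not under 66.
Exception (c)'s conditions are all satisfied: discharge is routed to a licensed treatment works; the baseline figure is 407, meeting the 373 threshold. However, paragraphs (h)–(n) must be considered: (h) operates against (c): the plant is within 200 m of a designated waterway. (i) applies (discharge temperature exceeds 35 °C), but is displaced by (j): (j) operates — the coverage ratio is 63%, under the 64% limit. (k) operates (the reference index is 490, below the 648 limit), but yields to (l): (l) is triggered — a current Category A Certificate is held. (m) operates (assessed value is $74,000, under the $91,500 limit), but is set aside by (n): (n) is engaged — the registered capacity is 4,980 units, meeting the 4,500 units threshold. So (c) is unavailable.
Exception (d): a current Tier 3 Clearance is held; the wastewater is Schedule-A-only; a current Category 4 Waiver is held — every condition holds. But applying paragraph (o): (o) is engaged — a current General Exemption Letter is held. (d) is therefore removed.
No exception is made out. Yusuf's plant falls within the general rule.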